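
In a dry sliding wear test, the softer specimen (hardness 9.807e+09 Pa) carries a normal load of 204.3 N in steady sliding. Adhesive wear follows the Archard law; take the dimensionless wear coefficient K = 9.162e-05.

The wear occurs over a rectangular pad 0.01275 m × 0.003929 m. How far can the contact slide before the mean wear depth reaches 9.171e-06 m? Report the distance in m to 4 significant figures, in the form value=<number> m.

Quoted intermediates are rounded. Each operation holds exact precision. Rounded once at the end: 4 significant digits.
Contact area A = 0.01275 m × 0.003929 m = 5.009e-05 m².
As SI base values: W = 204.3 N, H = 9.807e+09 Pa, K = 9.162e-05.
At the depth limit, V_lim = h_lim·A = 9.171e-06 · 5.009e-05 = 4.594e-10 m³.
Sliding life L = V_lim·H/(K·W) = 4.594e-10 · 9.807e+09 / (9.162e-05 · 204.3) = 240.7 m.

value=240.7 m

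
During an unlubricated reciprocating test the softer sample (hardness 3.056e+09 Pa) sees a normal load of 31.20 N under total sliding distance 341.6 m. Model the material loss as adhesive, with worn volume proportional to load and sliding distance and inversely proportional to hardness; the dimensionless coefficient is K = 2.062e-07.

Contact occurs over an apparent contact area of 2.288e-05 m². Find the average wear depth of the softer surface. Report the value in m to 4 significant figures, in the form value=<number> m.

value=3.143e-08 m

Intermediate values appear rounded; all arithmetic keeps exact precision, and rounded once at the end, at four significant digits.
SI base units throughout: W = 31.20 N, H = 3.056e+09 Pa, K = 2.062e-07.
Apply Archard: V = K·W·L/H = 2.062e-07 · 31.20 · 341.6 / 3.056e+09 = 7.191e-13 m³.
Mean depth h = V/A = 7.191e-13 / 2.288e-05 = 3.143e-08 m.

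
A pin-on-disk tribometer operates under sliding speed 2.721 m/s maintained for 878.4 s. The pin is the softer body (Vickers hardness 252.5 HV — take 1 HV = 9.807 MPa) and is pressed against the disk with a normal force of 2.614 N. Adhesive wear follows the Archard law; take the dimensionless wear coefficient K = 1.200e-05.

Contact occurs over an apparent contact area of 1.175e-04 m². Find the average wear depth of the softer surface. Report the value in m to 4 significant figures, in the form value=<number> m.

value=2.577e-07 m

All arithmetic runs at full precision. Displayed values are rounded, and rounded once at the end to four significant figures.
Total distance L = v·t = 2.721 m/s × 878.4 s = 2390 m.
Hardness H = 252.5 HV × 9.807 MPa/HV = 2476 MPa = 2.476e+09 Pa.
In SI base units, W = 2.614 N, H = 2.476e+09 Pa, K = 1.200e-05.
Wear volume V = K·W·L/H = 1.200e-05 · 2.614 · 2390 / 2.476e+09 = 3.028e-11 m³.
Depth of wear h = V/A = 3.028e-11 / 1.175e-04 = 2.577e-07 m.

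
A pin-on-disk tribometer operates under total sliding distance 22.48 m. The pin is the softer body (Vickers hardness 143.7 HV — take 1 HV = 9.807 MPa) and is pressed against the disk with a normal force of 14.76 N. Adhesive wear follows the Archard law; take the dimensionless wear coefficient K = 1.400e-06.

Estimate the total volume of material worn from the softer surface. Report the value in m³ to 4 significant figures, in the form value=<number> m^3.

Intermediate values are shown rounded. Each operation holds exact precision — one last rounding: four significant figures.
Convert: Hardness H = 143.7 HV × 9.807 MPa/HV = 1409 MPa = 1.409e+09 Pa.
As SI base values: W = 14.76 N, H = 1.409e+09 Pa, K = 1.400e-06.
Apply Archard: V = K·W·L/H = 1.400e-06 · 14.76 · 22.48 / 1.409e+09 = 3.296e-13 m³.

value=3.296e-13 m^3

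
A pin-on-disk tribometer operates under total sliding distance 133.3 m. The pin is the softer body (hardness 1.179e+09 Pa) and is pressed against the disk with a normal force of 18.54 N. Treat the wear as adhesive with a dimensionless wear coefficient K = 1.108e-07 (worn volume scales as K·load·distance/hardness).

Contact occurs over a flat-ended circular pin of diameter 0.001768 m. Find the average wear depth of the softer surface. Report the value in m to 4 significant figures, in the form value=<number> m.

value=9.460e-08 m

Every step keeps full precision — the intermediates appear rounded, and rounded just once: four significant digits.
Contact area A = π·d²/4 = π·(0.001768 m)²/4 = 2.455e-06 m².
Expressed in SI base units: W = 18.54 N, H = 1.179e+09 Pa, K = 1.108e-07.
By Archard's law, V = K·W·L/H = 1.108e-07 · 18.54 · 133.3 / 1.179e+09 = 2.323e-13 m³.
Mean wear depth h = V/A = 2.323e-13 / 2.455e-06 = 9.460e-08 m.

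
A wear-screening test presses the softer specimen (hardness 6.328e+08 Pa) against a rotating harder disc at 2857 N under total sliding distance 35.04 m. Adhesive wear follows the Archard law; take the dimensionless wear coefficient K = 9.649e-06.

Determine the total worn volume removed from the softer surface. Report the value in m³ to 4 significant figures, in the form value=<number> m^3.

The intermediates are shown rounded. Every step runs at full float precision, and a lone final rounding: four significant figures.
SI base units throughout: W = 2857 N, H = 6.328e+08 Pa, K = 9.649e-06.
The Archard volume V = K·W·L/H = 9.649e-06 · 2857 · 35.04 / 6.328e+08 = 1.526e-09 m³.

value=1.526e-09 m^3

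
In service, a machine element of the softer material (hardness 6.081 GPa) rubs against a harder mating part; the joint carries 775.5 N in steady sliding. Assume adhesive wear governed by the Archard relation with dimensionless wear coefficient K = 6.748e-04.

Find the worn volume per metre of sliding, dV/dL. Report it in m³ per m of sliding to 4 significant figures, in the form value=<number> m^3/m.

value=8.606e-11 m^3/m

Intermediates are shown rounded. The algebra carries exact precision, and a single final rounding, at 4 significant figures.
Hardness H = 6.081 GPa = 6.081e+09 Pa.
Working in SI base units: W = 775.5 N, H = 6.081e+09 Pa, K = 6.748e-04.
Volumetric rate dV/dL = K·W/H: 6.748e-04 · 775.5 / 6.081e+09 = 8.606e-11 m³/m.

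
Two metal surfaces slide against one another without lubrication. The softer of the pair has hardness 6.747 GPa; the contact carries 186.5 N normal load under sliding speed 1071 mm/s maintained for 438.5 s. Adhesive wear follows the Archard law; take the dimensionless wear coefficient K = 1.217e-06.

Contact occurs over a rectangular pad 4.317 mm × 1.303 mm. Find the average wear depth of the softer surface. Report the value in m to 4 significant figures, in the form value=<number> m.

value=2.809e-06 m

The algebra holds full precision. Intermediate values are shown rounded. Rounded just once to four significant digits.
Sliding speed v = 1071 mm/s = 1.071 m/s. Total distance L = v·t = 1.071 m/s × 438.5 s = 469.6 m.
Hardness H = 6.747 GPa = 6.747e+09 Pa.
Pad sides 4.317 mm × 1.303 mm = 0.004317 m × 0.001303 m. Contact area A = 0.004317 m × 0.001303 m = 5.625e-06 m².
Collected in SI base units: W = 186.5 N, H = 6.747e+09 Pa, K = 1.217e-06.
By Archard's law, V = K·W·L/H = 1.217e-06 · 186.5 · 469.6 / 6.747e+09 = 1.580e-11 m³.
Depth h = V/A = 1.580e-11 / 5.625e-06 = 2.809e-06 m.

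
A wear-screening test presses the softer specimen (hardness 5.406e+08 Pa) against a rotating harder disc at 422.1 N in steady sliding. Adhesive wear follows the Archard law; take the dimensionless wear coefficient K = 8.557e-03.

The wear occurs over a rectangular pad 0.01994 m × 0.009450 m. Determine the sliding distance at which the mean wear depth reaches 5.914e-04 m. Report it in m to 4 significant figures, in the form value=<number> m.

Intermediate values are printed rounded — the algebra runs at full precision, and rounded once at the end, at four significant digits.
Convert: Contact area A = 0.01994 m × 0.009450 m = 1.884e-04 m².
In SI base units: W = 422.1 N, H = 5.406e+08 Pa, K = 8.557e-03.
Limit volume V_lim = h_lim·A = 5.914e-04 · 1.884e-04 = 1.114e-07 m³.
Thus life L = V_lim·H/(K·W) = 1.114e-07 · 5.406e+08 / (8.557e-03 · 422.1) = 16.68 m.

value=16.68 m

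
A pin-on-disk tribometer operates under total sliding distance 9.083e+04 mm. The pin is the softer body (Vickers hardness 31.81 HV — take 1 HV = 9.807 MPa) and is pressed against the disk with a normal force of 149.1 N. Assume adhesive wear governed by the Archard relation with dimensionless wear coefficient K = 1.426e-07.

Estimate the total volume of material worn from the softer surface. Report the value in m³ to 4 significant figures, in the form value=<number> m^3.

value=6.191e-12 m^3

Every step keeps full float precision, and intermediate values are printed rounded. Rounded just once: 4 significant figures.
Convert: Path length L = 9.083e+04 mm = 90.83 m.
Convert: Hardness H = 31.81 HV × 9.807 MPa/HV = 312.0 MPa = 3.120e+08 Pa.
In SI base units: W = 149.1 N, H = 3.120e+08 Pa, K = 1.426e-07.
Archard relation: V = K·W·L/H = 1.426e-07 · 149.1 · 90.83 / 3.120e+08 = 6.191e-12 m³.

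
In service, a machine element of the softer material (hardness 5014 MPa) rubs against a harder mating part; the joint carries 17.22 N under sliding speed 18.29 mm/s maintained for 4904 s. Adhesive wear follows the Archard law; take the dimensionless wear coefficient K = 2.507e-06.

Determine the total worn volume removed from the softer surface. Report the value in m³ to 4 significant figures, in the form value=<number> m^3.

value=7.723e-13 m^3

Intermediate values are printed rounded, and the algebra keeps exact precision, and rounded just once, at 4 significant digits.
Sliding speed v = 18.29 mm/s = 0.01829 m/s. The distance L = v·t = 0.01829 m/s × 4904 s = 89.69 m.
Hardness H = 5014 MPa = 5.014e+09 Pa.
Restated in SI base units: W = 17.22 N, H = 5.014e+09 Pa, K = 2.507e-06.
Archard volume V = K·W·L/H = 2.507e-06 · 17.22 · 89.69 / 5.014e+09 = 7.723e-13 m³.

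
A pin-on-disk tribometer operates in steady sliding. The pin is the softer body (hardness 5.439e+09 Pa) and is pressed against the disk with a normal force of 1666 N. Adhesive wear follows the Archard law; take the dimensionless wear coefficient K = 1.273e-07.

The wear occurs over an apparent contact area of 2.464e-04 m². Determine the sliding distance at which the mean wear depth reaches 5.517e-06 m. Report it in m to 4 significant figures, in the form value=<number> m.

value=3.486e+04 m

The intermediates appear rounded; the algebra carries full precision; rounded once at the end, at four significant figures.
As SI base values: W = 1666 N, H = 5.439e+09 Pa, K = 1.273e-07.
At the depth limit, V_lim = h_lim·A = 5.517e-06 · 2.464e-04 = 1.359e-09 m³.
Sliding life L = V_lim·H/(K·W) = 1.359e-09 · 5.439e+09 / (1.273e-07 · 1666) = 3.486e+04 m.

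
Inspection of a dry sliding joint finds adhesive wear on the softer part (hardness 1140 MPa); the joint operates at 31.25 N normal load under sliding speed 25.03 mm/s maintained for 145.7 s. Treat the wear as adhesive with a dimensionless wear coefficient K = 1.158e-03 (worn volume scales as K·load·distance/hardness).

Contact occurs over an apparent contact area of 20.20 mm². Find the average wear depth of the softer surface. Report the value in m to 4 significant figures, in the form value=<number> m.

value=5.731e-06 m

All working math maintains full precision — intermediate values are printed rounded — rounded just once, at four significant figures.
Convert: Sliding speed v = 25.03 mm/s = 0.02503 m/s. Sliding distance L = v·t = 0.02503 m/s × 145.7 s = 3.647 m.
Convert: Hardness H = 1140 MPa = 1.140e+09 Pa.
Convert: Contact area A = 20.20 mm² = 2.020e-05 m².
In SI base units, W = 31.25 N, H = 1.140e+09 Pa, K = 1.158e-03.
The Archard volume V = K·W·L/H = 1.158e-03 · 31.25 · 3.647 / 1.140e+09 = 1.158e-10 m³.
Depth of wear h = V/A = 1.158e-10 / 2.020e-05 = 5.731e-06 m.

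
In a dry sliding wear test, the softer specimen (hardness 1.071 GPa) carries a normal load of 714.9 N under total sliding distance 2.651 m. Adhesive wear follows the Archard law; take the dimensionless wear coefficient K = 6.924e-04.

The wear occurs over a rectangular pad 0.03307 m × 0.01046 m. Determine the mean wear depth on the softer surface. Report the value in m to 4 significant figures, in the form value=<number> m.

All arithmetic holds full float precision. The intermediates are shown rounded. Rounded once at the end: 4 significant figures.
Hardness H = 1.071 GPa = 1.071e+09 Pa.
Contact area A = 0.03307 m × 0.01046 m = 3.459e-04 m².
Working in SI base units: W = 714.9 N, H = 1.071e+09 Pa, K = 6.924e-04.
Worn volume V = K·W·L/H = 6.924e-04 · 714.9 · 2.651 / 1.071e+09 = 1.225e-09 m³.
Average depth h = V/A = 1.225e-09 / 3.459e-04 = 3.542e-06 m.

value=3.542e-06 m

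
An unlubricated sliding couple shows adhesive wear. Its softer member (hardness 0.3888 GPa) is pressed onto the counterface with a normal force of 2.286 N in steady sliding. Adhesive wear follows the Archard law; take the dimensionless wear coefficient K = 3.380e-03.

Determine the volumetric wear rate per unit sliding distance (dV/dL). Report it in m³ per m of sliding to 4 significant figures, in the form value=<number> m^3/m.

value=1.987e-11 m^3/m

The computation keeps exact precision, and the intermediates appear rounded; rounded once at the end, at four significant digits.
Convert: Hardness H = 0.3888 GPa = 3.888e+08 Pa.
Working in SI base units: W = 2.286 N, H = 3.888e+08 Pa, K = 3.380e-03.
The wear rate dV/dL = K·W/H (independent of L): 3.380e-03 · 2.286 / 3.888e+08 = 1.987e-11 m³/m.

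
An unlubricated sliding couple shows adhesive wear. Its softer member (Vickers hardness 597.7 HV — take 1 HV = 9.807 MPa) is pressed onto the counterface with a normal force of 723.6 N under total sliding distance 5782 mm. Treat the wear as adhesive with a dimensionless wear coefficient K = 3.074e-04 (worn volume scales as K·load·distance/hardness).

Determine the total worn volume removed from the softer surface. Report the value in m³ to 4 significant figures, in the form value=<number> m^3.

The intermediates appear rounded. Each operation keeps full precision — a single final rounding: 4 significant digits.
Sliding distance L = 5782 mm = 5.782 m.
Hardness H = 597.7 HV × 9.807 MPa/HV = 5862 MPa = 5.862e+09 Pa.
Collected in SI base units: W = 723.6 N, H = 5.862e+09 Pa, K = 3.074e-04.
Archard volume V = K·W·L/H = 3.074e-04 · 723.6 · 5.782 / 5.862e+09 = 2.194e-10 m³.

value=2.194e-10 m^3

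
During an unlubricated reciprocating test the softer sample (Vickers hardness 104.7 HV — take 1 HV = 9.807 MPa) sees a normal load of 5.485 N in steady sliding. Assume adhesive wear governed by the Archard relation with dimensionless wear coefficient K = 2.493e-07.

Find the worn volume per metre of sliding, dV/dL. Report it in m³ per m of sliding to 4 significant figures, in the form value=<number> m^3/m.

The computation runs at exact precision. Displayed values are rounded — a lone final rounding to 4 significant digits.
Convert: Hardness H = 104.7 HV × 9.807 MPa/HV = 1027 MPa = 1.027e+09 Pa.
In SI base units: W = 5.485 N, H = 1.027e+09 Pa, K = 2.493e-07.
The wear rate dV/dL = K·W/H (independent of L): 2.493e-07 · 5.485 / 1.027e+09 = 1.332e-15 m³/m.

value=1.332e-15 m^3/m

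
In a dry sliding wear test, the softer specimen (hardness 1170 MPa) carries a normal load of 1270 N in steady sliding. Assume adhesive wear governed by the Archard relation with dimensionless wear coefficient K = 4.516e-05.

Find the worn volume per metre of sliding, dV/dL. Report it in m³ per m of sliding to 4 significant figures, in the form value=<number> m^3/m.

Intermediate values are printed rounded. Each operation runs at exact precision, and a single final rounding: four significant figures.
Hardness H = 1170 MPa = 1.170e+09 Pa.
Working in SI base units: W = 1270 N, H = 1.170e+09 Pa, K = 4.516e-05.
Volumetric rate dV/dL = K·W/H (no L dependence): 4.516e-05 · 1270 / 1.170e+09 = 4.902e-11 m³/m.

value=4.902e-11 m^3/m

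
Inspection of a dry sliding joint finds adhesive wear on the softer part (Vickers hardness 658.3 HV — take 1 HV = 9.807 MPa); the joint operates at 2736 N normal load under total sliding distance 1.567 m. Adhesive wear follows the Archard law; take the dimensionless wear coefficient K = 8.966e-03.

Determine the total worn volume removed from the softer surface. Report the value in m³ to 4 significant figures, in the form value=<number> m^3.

Intermediate values are shown rounded. The algebra maintains exact precision. Rounded just once to four significant digits.
Convert: Hardness H = 658.3 HV × 9.807 MPa/HV = 6456 MPa = 6.456e+09 Pa.
In SI base units: W = 2736 N, H = 6.456e+09 Pa, K = 8.966e-03.
Wear volume V = K·W·L/H = 8.966e-03 · 2736 · 1.567 / 6.456e+09 = 5.954e-09 m³.

value=5.954e-09 m^3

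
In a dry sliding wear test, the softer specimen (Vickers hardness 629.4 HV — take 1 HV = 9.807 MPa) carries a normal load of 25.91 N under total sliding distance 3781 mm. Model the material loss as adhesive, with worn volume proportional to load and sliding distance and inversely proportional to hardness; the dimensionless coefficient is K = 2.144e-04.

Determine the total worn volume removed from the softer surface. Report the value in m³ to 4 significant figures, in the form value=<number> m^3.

value=3.403e-12 m^3

Shown intermediates are rounded. The computation runs at full float precision. Rounded just once, at 4 significant digits.
Convert: The distance L = 3781 mm = 3.781 m.
Convert: Hardness H = 629.4 HV × 9.807 MPa/HV = 6173 MPa = 6.173e+09 Pa.
Working in SI base units: W = 25.91 N, H = 6.173e+09 Pa, K = 2.144e-04.
Volume removed: V = K·W·L/H = 2.144e-04 · 25.91 · 3.781 / 6.173e+09 = 3.403e-12 m³.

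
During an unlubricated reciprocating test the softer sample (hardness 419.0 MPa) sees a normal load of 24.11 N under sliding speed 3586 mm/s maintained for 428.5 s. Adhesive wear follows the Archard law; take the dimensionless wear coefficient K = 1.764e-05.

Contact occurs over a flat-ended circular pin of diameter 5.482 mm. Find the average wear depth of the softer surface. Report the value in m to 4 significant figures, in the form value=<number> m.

value=6.608e-05 m

All arithmetic carries full float precision, and intermediate values are displayed rounded; rounded just once to four significant figures.
Convert: Sliding speed v = 3586 mm/s = 3.586 m/s. Distance covered L = v·t = 3.586 m/s × 428.5 s = 1537 m.
Convert: Hardness H = 419.0 MPa = 4.190e+08 Pa.
Convert: Pin diameter d = 5.482 mm = 0.005482 m. Contact area A = π·d²/4 = π·(0.005482 m)²/4 = 2.360e-05 m².
In SI base units, W = 24.11 N, H = 4.190e+08 Pa, K = 1.764e-05.
Apply Archard: V = K·W·L/H = 1.764e-05 · 24.11 · 1537 / 4.190e+08 = 1.560e-09 m³.
Mean wear depth h = V/A = 1.560e-09 / 2.360e-05 = 6.608e-05 m.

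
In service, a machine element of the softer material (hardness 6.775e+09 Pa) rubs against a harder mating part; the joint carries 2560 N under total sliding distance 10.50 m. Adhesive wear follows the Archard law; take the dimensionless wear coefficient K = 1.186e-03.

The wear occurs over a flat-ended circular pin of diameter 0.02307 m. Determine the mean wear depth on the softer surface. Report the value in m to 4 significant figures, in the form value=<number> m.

Every step keeps exact precision — the intermediates are displayed rounded. Rounded just once: 4 significant figures.
Contact area A = π·d²/4 = π·(0.02307 m)²/4 = 4.180e-04 m².
As SI base values: W = 2560 N, H = 6.775e+09 Pa, K = 1.186e-03.
Worn volume V = K·W·L/H = 1.186e-03 · 2560 · 10.50 / 6.775e+09 = 4.705e-09 m³.
Mean wear depth h = V/A = 4.705e-09 / 4.180e-04 = 1.126e-05 m.

value=1.126e-05 m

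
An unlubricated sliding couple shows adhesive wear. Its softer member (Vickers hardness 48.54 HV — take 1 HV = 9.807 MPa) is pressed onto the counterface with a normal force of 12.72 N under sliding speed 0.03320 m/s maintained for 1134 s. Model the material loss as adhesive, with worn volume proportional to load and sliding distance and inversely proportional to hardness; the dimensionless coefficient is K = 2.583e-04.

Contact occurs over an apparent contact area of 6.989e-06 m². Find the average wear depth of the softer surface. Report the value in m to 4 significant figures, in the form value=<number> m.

Intermediate values are displayed rounded, and every step holds exact precision, and rounded just once: 4 significant figures.
Convert: The distance L = v·t = 0.03320 m/s × 1134 s = 37.65 m.
Convert: Hardness H = 48.54 HV × 9.807 MPa/HV = 476.0 MPa = 4.760e+08 Pa.
Restated in SI base units: W = 12.72 N, H = 4.760e+08 Pa, K = 2.583e-04.
Archard volume V = K·W·L/H = 2.583e-04 · 12.72 · 37.65 / 4.760e+08 = 2.599e-10 m³.
Mean wear depth h = V/A = 2.599e-10 / 6.989e-06 = 3.718e-05 m.

value=3.718e-05 m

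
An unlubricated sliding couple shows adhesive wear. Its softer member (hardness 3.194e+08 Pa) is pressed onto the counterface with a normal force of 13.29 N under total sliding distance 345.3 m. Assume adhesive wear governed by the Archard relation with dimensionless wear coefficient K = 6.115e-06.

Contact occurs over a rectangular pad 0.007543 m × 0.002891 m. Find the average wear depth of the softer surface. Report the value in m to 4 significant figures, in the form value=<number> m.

The algebra keeps full float precision. Intermediate values appear rounded, and one final rounding: four significant digits.
Convert: Contact area A = 0.007543 m × 0.002891 m = 2.181e-05 m².
Expressed in SI base units: W = 13.29 N, H = 3.194e+08 Pa, K = 6.115e-06.
Volume removed: V = K·W·L/H = 6.115e-06 · 13.29 · 345.3 / 3.194e+08 = 8.786e-11 m³.
Mean depth h = V/A = 8.786e-11 / 2.181e-05 = 4.029e-06 m.

value=4.029e-06 m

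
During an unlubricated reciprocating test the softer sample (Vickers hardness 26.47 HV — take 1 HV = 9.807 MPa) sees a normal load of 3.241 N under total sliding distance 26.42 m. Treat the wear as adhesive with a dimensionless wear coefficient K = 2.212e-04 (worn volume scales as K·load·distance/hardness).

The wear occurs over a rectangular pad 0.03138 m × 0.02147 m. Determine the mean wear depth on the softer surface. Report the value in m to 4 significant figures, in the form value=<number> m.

value=1.083e-07 m

Intermediates are shown rounded. Every step runs at full float precision — one final rounding, at four significant digits.
Hardness H = 26.47 HV × 9.807 MPa/HV = 259.6 MPa = 2.596e+08 Pa.
Contact area A = 0.03138 m × 0.02147 m = 6.737e-04 m².
Collected in SI base units: W = 3.241 N, H = 2.596e+08 Pa, K = 2.212e-04.
Wear volume V = K·W·L/H = 2.212e-04 · 3.241 · 26.42 / 2.596e+08 = 7.296e-11 m³.
Mean depth h = V/A = 7.296e-11 / 6.737e-04 = 1.083e-07 m.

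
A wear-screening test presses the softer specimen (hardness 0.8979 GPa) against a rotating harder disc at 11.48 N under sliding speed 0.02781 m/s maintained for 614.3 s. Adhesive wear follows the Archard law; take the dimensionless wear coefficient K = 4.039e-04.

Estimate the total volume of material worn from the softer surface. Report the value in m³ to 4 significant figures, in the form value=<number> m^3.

value=8.822e-11 m^3

The intermediates appear rounded, and all arithmetic maintains exact precision — a lone final rounding: 4 significant figures.
Convert: Path length L = v·t = 0.02781 m/s × 614.3 s = 17.08 m.
Convert: Hardness H = 0.8979 GPa = 8.979e+08 Pa.
Collected in SI base units: W = 11.48 N, H = 8.979e+08 Pa, K = 4.039e-04.
Archard relation: V = K·W·L/H = 4.039e-04 · 11.48 · 17.08 / 8.979e+08 = 8.822e-11 m³.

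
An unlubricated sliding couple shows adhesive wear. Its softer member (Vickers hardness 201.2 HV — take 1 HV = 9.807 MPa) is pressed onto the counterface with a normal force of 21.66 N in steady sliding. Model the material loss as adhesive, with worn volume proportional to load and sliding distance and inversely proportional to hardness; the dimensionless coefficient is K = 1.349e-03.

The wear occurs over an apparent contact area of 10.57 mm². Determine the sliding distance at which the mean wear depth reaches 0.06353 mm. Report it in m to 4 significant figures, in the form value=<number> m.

Displayed values are rounded, and all arithmetic carries full precision — one final rounding, at four significant digits.
Hardness H = 201.2 HV × 9.807 MPa/HV = 1973 MPa = 1.973e+09 Pa.
Contact area A = 10.57 mm² = 1.057e-05 m².
Depth limit h_lim = 0.06353 mm = 6.353e-05 m.
In SI base units, W = 21.66 N, H = 1.973e+09 Pa, K = 1.349e-03.
Volume at the limit: V_lim = h_lim·A = 6.353e-05 · 1.057e-05 = 6.715e-10 m³.
Inverting, life L = V_lim·H/(K·W) = 6.715e-10 · 1.973e+09 / (1.349e-03 · 21.66) = 45.35 m.

value=45.35 m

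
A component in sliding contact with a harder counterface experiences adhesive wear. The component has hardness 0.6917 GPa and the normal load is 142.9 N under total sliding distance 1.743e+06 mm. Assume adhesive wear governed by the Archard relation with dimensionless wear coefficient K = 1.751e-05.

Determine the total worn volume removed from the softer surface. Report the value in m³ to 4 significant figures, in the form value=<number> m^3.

value=6.305e-09 m^3

Every step carries full precision. Intermediates appear rounded — one last rounding, at four significant digits.
Convert: Total distance L = 1.743e+06 mm = 1743 m.
Convert: Hardness H = 0.6917 GPa = 6.917e+08 Pa.
Collected in SI base units: W = 142.9 N, H = 6.917e+08 Pa, K = 1.751e-05.
By Archard's law, V = K·W·L/H = 1.751e-05 · 142.9 · 1743 / 6.917e+08 = 6.305e-09 m³.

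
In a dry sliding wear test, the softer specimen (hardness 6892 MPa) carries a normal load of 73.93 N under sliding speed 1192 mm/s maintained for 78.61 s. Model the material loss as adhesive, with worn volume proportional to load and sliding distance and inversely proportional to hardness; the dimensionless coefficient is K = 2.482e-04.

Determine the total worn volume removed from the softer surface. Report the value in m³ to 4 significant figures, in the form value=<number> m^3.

value=2.495e-10 m^3

All working math holds exact precision, and intermediates are shown rounded — rounded just once: four significant figures.
Sliding speed v = 1192 mm/s = 1.192 m/s. Distance L = v·t = 1.192 m/s × 78.61 s = 93.70 m.
Hardness H = 6892 MPa = 6.892e+09 Pa.
Working in SI base units: W = 73.93 N, H = 6.892e+09 Pa, K = 2.482e-04.
Archard relation: V = K·W·L/H = 2.482e-04 · 73.93 · 93.70 / 6.892e+09 = 2.495e-10 m³.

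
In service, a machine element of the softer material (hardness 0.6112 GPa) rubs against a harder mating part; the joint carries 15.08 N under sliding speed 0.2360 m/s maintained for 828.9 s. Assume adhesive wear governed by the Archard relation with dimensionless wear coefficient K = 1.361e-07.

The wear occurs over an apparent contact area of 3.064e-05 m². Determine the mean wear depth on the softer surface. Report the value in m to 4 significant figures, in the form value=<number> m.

value=2.144e-08 m

The computation keeps exact precision; intermediate values are shown rounded. Rounded just once to 4 significant digits.
Path length L = v·t = 0.2360 m/s × 828.9 s = 195.6 m.
Hardness H = 0.6112 GPa = 6.112e+08 Pa.
SI base units throughout: W = 15.08 N, H = 6.112e+08 Pa, K = 1.361e-07.
Archard relation: V = K·W·L/H = 1.361e-07 · 15.08 · 195.6 / 6.112e+08 = 6.569e-13 m³.
Mean depth h = V/A = 6.569e-13 / 3.064e-05 = 2.144e-08 m.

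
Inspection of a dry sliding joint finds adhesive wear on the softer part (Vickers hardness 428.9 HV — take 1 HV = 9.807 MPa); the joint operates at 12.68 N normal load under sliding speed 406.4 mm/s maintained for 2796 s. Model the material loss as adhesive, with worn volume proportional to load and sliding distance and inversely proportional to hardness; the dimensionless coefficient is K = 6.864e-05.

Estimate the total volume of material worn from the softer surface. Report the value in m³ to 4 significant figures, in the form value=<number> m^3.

value=2.351e-10 m^3

Intermediates are printed rounded. All working math carries exact precision; a single final rounding: 4 significant figures.
Convert: Sliding speed v = 406.4 mm/s = 0.4064 m/s. Total distance L = v·t = 0.4064 m/s × 2796 s = 1136 m.
Convert: Hardness H = 428.9 HV × 9.807 MPa/HV = 4206 MPa = 4.206e+09 Pa.
Collected in SI base units: W = 12.68 N, H = 4.206e+09 Pa, K = 6.864e-05.
Apply Archard: V = K·W·L/H = 6.864e-05 · 12.68 · 1136 / 4.206e+09 = 2.351e-10 m³.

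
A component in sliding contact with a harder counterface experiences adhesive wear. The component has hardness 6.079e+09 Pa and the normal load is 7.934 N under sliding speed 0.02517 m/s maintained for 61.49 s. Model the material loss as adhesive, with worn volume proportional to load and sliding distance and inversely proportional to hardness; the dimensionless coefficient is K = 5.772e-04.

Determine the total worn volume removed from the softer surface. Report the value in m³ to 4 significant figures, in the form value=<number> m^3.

Intermediate values are shown rounded; the computation carries exact precision; rounded just once, at 4 significant digits.
Convert: The distance L = v·t = 0.02517 m/s × 61.49 s = 1.548 m.
Working in SI base units: W = 7.934 N, H = 6.079e+09 Pa, K = 5.772e-04.
Volume removed: V = K·W·L/H = 5.772e-04 · 7.934 · 1.548 / 6.079e+09 = 1.166e-12 m³.

value=1.166e-12 m^3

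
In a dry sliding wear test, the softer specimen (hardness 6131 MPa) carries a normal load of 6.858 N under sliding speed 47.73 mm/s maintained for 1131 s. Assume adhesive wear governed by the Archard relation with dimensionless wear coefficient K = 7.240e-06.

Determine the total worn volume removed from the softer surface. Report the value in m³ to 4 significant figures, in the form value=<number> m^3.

The computation holds full precision; intermediates are printed rounded. Rounded just once: 4 significant digits.
Sliding speed v = 47.73 mm/s = 0.04773 m/s. Total distance L = v·t = 0.04773 m/s × 1131 s = 53.98 m.
Hardness H = 6131 MPa = 6.131e+09 Pa.
SI base units throughout: W = 6.858 N, H = 6.131e+09 Pa, K = 7.240e-06.
The Archard volume V = K·W·L/H = 7.240e-06 · 6.858 · 53.98 / 6.131e+09 = 4.372e-13 m³.

value=4.372e-13 m^3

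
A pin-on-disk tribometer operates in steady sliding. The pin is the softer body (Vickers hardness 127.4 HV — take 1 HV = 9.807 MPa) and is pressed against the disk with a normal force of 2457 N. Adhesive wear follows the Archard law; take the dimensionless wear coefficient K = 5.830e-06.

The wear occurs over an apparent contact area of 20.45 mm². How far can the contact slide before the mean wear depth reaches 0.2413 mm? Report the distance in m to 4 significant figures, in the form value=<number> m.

Intermediate values are shown rounded — the computation maintains exact precision; one final rounding: 4 significant digits.
Hardness H = 127.4 HV × 9.807 MPa/HV = 1249 MPa = 1.249e+09 Pa.
Contact area A = 20.45 mm² = 2.045e-05 m².
Depth limit h_lim = 0.2413 mm = 2.413e-04 m.
Expressed in SI base units: W = 2457 N, H = 1.249e+09 Pa, K = 5.830e-06.
At the depth limit, V_lim = h_lim·A = 2.413e-04 · 2.045e-05 = 4.935e-09 m³.
Inverting, life L = V_lim·H/(K·W) = 4.935e-09 · 1.249e+09 / (5.830e-06 · 2457) = 430.4 m.

value=430.4 m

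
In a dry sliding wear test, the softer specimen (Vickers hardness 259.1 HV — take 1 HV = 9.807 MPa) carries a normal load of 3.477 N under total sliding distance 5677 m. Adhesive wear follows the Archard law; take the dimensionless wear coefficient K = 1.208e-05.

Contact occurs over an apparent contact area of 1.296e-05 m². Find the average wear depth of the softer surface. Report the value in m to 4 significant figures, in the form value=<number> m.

The computation carries full float precision. Intermediates appear rounded. Rounded once at the end to 4 significant digits.
Hardness H = 259.1 HV × 9.807 MPa/HV = 2541 MPa = 2.541e+09 Pa.
Restated in SI base units: W = 3.477 N, H = 2.541e+09 Pa, K = 1.208e-05.
Worn volume V = K·W·L/H = 1.208e-05 · 3.477 · 5677 / 2.541e+09 = 9.384e-11 m³.
Mean wear depth h = V/A = 9.384e-11 / 1.296e-05 = 7.241e-06 m.

value=7.241e-06 m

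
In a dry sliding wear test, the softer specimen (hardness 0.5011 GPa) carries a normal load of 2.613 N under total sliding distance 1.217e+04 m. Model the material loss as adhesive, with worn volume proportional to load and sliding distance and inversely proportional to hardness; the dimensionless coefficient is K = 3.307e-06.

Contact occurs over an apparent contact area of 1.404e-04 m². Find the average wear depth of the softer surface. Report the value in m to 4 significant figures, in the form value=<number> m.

The intermediates are displayed rounded — the algebra holds full float precision, and a lone final rounding to four significant digits.
Hardness H = 0.5011 GPa = 5.011e+08 Pa.
Working in SI base units: W = 2.613 N, H = 5.011e+08 Pa, K = 3.307e-06.
Wear volume V = K·W·L/H = 3.307e-06 · 2.613 · 1.217e+04 / 5.011e+08 = 2.099e-10 m³.
Depth of wear h = V/A = 2.099e-10 / 1.404e-04 = 1.495e-06 m.

value=1.495e-06 m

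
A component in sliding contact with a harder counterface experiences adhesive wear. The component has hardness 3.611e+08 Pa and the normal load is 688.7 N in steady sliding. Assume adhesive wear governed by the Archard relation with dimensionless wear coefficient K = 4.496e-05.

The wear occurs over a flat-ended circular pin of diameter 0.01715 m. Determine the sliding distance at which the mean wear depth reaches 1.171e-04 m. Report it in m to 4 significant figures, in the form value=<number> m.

The intermediates are printed rounded, and the computation maintains exact precision; a lone final rounding to 4 significant digits.
Contact area A = π·d²/4 = π·(0.01715 m)²/4 = 2.310e-04 m².
As SI base values: W = 688.7 N, H = 3.611e+08 Pa, K = 4.496e-05.
At the depth limit, V_lim = h_lim·A = 1.171e-04 · 2.310e-04 = 2.705e-08 m³.
So the life L = V_lim·H/(K·W) = 2.705e-08 · 3.611e+08 / (4.496e-05 · 688.7) = 315.5 m.

value=315.5 m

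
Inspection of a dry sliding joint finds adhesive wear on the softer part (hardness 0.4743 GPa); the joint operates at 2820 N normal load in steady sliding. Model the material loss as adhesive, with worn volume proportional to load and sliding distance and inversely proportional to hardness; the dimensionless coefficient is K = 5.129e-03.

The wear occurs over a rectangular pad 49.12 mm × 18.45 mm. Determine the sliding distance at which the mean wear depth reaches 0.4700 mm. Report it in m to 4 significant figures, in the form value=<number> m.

value=13.97 m

The intermediates appear rounded — the computation maintains exact precision. Rounded just once: four significant figures.
Hardness H = 0.4743 GPa = 4.743e+08 Pa.
Pad sides 49.12 mm × 18.45 mm = 0.04912 m × 0.01845 m. Contact area A = 0.04912 m × 0.01845 m = 9.063e-04 m².
Depth limit h_lim = 0.4700 mm = 4.700e-04 m.
As SI base values: W = 2820 N, H = 4.743e+08 Pa, K = 5.129e-03.
Wearable volume V_lim = h_lim·A = 4.700e-04 · 9.063e-04 = 4.259e-07 m³.
So the life L = V_lim·H/(K·W) = 4.259e-07 · 4.743e+08 / (5.129e-03 · 2820) = 13.97 m.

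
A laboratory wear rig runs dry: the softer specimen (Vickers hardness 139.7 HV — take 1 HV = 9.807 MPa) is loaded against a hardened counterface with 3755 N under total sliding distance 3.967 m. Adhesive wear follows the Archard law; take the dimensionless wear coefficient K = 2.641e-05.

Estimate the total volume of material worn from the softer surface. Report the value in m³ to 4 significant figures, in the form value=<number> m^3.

The algebra holds full precision. Intermediate values appear rounded, and one final rounding to 4 significant figures.
Hardness H = 139.7 HV × 9.807 MPa/HV = 1370 MPa = 1.370e+09 Pa.
SI base units throughout: W = 3755 N, H = 1.370e+09 Pa, K = 2.641e-05.
Worn volume V = K·W·L/H = 2.641e-05 · 3755 · 3.967 / 1.370e+09 = 2.871e-10 m³.

value=2.871e-10 m^3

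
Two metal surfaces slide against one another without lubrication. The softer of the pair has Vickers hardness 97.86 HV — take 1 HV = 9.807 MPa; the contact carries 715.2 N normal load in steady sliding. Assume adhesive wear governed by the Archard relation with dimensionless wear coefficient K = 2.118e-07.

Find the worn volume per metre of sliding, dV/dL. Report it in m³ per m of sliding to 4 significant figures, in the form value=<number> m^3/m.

Intermediates are shown rounded. All working math runs at full float precision — rounded once at the end to four significant digits.
Hardness H = 97.86 HV × 9.807 MPa/HV = 959.7 MPa = 9.597e+08 Pa.
As SI base values: W = 715.2 N, H = 9.597e+08 Pa, K = 2.118e-07.
Rate of wear dV/dL = K·W/H: 2.118e-07 · 715.2 / 9.597e+08 = 1.578e-13 m³/m.

value=1.578e-13 m^3/m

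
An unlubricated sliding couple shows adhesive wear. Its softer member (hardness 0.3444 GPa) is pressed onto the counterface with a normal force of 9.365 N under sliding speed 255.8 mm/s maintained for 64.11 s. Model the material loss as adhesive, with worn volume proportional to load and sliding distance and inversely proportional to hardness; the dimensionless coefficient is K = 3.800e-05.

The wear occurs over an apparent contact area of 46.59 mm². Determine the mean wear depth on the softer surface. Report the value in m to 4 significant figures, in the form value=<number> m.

value=3.637e-07 m

Each operation keeps full float precision. The intermediates are displayed rounded — a single final rounding to 4 significant digits.
Convert: Sliding speed v = 255.8 mm/s = 0.2558 m/s. Total distance L = v·t = 0.2558 m/s × 64.11 s = 16.40 m.
Convert: Hardness H = 0.3444 GPa = 3.444e+08 Pa.
Convert: Contact area A = 46.59 mm² = 4.659e-05 m².
In SI base units: W = 9.365 N, H = 3.444e+08 Pa, K = 3.800e-05.
Archard relation: V = K·W·L/H = 3.800e-05 · 9.365 · 16.40 / 3.444e+08 = 1.695e-11 m³.
Depth h = V/A = 1.695e-11 / 4.659e-05 = 3.637e-07 m.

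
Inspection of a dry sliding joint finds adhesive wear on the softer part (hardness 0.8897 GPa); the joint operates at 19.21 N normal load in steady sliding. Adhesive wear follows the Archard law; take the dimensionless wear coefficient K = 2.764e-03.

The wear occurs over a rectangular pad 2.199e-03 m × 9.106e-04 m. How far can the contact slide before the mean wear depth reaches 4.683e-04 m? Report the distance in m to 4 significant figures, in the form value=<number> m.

Intermediates are printed rounded. The computation keeps full float precision, and a single final rounding to four significant digits.
Hardness H = 0.8897 GPa = 8.897e+08 Pa.
Contact area A = 2.199e-03 m × 9.106e-04 m = 2.002e-06 m².
Expressed in SI base units: W = 19.21 N, H = 8.897e+08 Pa, K = 2.764e-03.
Limit volume V_lim = h_lim·A = 4.683e-04 · 2.002e-06 = 9.377e-10 m³.
Life L = V_lim·H/(K·W) = 9.377e-10 · 8.897e+08 / (2.764e-03 · 19.21) = 15.71 m.

value=15.71 m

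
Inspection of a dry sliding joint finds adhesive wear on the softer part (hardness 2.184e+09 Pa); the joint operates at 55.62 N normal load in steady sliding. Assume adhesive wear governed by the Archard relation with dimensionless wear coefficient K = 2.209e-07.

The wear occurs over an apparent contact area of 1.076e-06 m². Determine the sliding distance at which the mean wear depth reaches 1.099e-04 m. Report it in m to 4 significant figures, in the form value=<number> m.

value=2.102e+04 m

Intermediates are printed rounded. All arithmetic carries full float precision — one last rounding to four significant digits.
SI base units throughout: W = 55.62 N, H = 2.184e+09 Pa, K = 2.209e-07.
Permissible volume V_lim = h_lim·A = 1.099e-04 · 1.076e-06 = 1.183e-10 m³.
Life L = V_lim·H/(K·W) = 1.183e-10 · 2.184e+09 / (2.209e-07 · 55.62) = 2.102e+04 m.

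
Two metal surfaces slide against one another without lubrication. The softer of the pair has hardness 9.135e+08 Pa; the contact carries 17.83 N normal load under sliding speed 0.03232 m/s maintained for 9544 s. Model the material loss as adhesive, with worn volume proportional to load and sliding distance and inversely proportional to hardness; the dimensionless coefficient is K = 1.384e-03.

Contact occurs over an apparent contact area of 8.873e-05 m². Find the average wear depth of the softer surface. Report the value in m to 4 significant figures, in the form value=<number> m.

value=9.391e-05 m

Intermediates appear rounded — the computation carries full float precision, and a single final rounding, at four significant figures.
Convert: Total distance L = v·t = 0.03232 m/s × 9544 s = 308.5 m.
SI base units throughout: W = 17.83 N, H = 9.135e+08 Pa, K = 1.384e-03.
Volume removed: V = K·W·L/H = 1.384e-03 · 17.83 · 308.5 / 9.135e+08 = 8.333e-09 m³.
Mean depth h = V/A = 8.333e-09 / 8.873e-05 = 9.391e-05 m.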